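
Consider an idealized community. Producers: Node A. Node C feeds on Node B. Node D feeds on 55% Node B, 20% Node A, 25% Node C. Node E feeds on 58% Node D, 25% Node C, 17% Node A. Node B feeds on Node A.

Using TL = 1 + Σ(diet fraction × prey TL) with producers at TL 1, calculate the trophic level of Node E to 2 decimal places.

Node B: 1 + 1 = 2
Node C: 1 + 2 = 3
Node D: 1 + (0.55×2 + 0.2×1 + 0.25×3) = 3.05
Node E: 1 + (0.58×3.05 + 0.25×3 + 0.17×1) = 3.689

3.69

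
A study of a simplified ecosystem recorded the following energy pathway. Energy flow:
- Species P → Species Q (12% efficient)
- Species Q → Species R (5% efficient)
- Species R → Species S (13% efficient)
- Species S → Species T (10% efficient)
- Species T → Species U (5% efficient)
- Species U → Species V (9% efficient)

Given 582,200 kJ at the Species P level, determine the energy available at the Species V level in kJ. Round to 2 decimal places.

0.20 kJ

Species Q: 582200 × 0.12 = 69864 kJ
Species R: 69864 × 0.05 = 3493.2 kJ
Species S: 3493.2 × 0.13 = 454.116 kJ
Species T: 454.116 × 0.1 = 45.4116 kJ
Species U: 45.4116 × 0.05 = 2.27058 kJ
Species V: 2.27058 × 0.09 = 0.2043522 kJ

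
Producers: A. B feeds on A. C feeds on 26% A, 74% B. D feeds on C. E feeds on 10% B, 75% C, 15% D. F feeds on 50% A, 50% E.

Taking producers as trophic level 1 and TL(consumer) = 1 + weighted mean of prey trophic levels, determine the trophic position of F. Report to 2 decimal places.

B: 1 + 1 = 2
C: 1 + (0.26×1 + 0.74×2) = 2.74
D: 1 + 2.74 = 3.74
E: 1 + (0.1×2 + 0.75×2.74 + 0.15×3.74) = 3.816
F: 1 + (0.5×1 + 0.5×3.816) = 3.408

3.41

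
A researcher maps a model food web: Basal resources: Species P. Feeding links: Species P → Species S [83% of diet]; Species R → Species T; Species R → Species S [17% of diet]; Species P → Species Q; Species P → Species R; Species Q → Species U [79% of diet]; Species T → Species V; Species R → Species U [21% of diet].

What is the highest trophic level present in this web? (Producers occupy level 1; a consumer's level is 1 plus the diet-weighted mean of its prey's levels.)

Species Q: 1 + 1 = 2
Species R: 1 + 1 = 2
Species S: 1 + (0.83×1 + 0.17×2) = 2.17
Species T: 1 + 2 = 3
Species U: 1 + (0.79×2 + 0.21×2) = 3
Species V: 1 + 3 = 4

4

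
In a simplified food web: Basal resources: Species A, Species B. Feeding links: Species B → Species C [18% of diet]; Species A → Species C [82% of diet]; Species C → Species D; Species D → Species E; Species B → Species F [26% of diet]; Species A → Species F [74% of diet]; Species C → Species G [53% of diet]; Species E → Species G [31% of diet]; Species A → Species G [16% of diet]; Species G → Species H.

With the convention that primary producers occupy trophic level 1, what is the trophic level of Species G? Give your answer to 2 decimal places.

3.46

Species C: 1 + (0.18×1 + 0.82×1) = 2
Species D: 1 + 2 = 3
Species E: 1 + 3 = 4
Species F: 1 + (0.26×1 + 0.74×1) = 2
Species G: 1 + (0.53×2 + 0.31×4 + 0.16×1) = 3.46
Species H: 1 + 3.46 = 4.46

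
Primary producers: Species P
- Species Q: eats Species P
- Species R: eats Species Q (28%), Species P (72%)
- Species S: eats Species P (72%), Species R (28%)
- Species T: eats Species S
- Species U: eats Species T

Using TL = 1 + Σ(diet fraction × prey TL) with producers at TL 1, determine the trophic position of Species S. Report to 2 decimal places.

Species Q: 1 + 1 = 2
Species R: 1 + (0.28×2 + 0.72×1) = 2.28
Species S: 1 + (0.72×1 + 0.28×2.28) = 2.3584
Species T: 1 + 2.3584 = 3.3584
Species U: 1 + 3.3584 = 4.3584

2.36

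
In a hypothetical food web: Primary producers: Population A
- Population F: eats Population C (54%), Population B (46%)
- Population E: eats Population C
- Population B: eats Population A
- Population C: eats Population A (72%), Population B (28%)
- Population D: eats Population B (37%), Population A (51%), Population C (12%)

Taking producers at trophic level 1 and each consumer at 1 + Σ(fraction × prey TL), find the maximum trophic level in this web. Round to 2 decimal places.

3.28

Population B: 1 + 1 = 2
Population C: 1 + (0.72×1 + 0.28×2) = 2.28
Population D: 1 + (0.37×2 + 0.51×1 + 0.12×2.28) = 2.5236
Population E: 1 + 2.28 = 3.28
Population F: 1 + (0.54×2.28 + 0.46×2) = 3.1512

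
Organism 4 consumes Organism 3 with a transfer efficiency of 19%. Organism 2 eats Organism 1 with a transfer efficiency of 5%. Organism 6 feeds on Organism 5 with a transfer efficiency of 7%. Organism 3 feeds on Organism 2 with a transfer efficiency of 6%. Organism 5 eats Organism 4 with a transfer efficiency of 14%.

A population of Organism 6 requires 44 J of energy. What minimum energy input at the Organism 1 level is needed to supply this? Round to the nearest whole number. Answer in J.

Cumulative transfer efficiency: 0.05 × 0.06 × 0.19 × 0.14 × 0.07 = 0.000005586
Organism 1 energy = 44 / 0.000005586 = 7876835 J

7876835 J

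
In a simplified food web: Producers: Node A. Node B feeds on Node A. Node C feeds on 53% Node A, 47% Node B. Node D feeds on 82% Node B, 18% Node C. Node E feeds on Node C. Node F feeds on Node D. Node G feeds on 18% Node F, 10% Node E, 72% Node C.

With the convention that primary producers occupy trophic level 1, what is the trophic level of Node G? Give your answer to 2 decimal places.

3.86

Node B: 1 + 1 = 2
Node C: 1 + (0.53×1 + 0.47×2) = 2.47
Node D: 1 + (0.82×2 + 0.18×2.47) = 3.0846
Node E: 1 + 2.47 = 3.47
Node F: 1 + 3.0846 = 4.0846
Node G: 1 + (0.18×4.0846 + 0.1×3.47 + 0.72×2.47) = 3.860628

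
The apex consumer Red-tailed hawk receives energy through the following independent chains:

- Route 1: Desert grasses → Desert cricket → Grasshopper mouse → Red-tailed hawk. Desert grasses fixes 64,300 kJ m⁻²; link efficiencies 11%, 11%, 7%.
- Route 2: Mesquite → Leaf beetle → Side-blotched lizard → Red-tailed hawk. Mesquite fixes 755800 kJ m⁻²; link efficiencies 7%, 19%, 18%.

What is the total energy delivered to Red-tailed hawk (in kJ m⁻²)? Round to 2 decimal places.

Route 1: 64300 × 0.11 × 0.11 × 0.07 = 54.4621 kJ m⁻²
Route 2: 755800 × 0.07 × 0.19 × 0.18 = 1809.3852 kJ m⁻²
Total at Red-tailed hawk: 54.4621 + 1809.3852 = 1863.8473 kJ m⁻²

1863.85 kJ m⁻²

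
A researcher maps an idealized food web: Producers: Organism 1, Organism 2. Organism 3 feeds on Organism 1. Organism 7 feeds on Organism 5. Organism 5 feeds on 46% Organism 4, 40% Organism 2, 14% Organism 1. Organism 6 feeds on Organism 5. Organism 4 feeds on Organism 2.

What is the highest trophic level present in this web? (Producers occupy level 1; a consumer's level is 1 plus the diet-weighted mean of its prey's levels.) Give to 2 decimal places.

Organism 3: 1 + 1 = 2
Organism 4: 1 + 1 = 2
Organism 5: 1 + (0.46×2 + 0.4×1 + 0.14×1) = 2.46
Organism 6: 1 + 2.46 = 3.46
Organism 7: 1 + 2.46 = 3.46

3.46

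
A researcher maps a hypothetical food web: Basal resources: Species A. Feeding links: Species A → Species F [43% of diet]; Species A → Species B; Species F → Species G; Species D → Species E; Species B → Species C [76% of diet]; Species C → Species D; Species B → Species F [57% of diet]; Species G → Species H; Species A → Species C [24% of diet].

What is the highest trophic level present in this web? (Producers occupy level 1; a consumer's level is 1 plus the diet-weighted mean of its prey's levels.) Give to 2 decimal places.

Species B: 1 + 1 = 2
Species C: 1 + (0.76×2 + 0.24×1) = 2.76
Species D: 1 + 2.76 = 3.76
Species E: 1 + 3.76 = 4.76
Species F: 1 + (0.57×2 + 0.43×1) = 2.57
Species G: 1 + 2.57 = 3.57
Species H: 1 + 3.57 = 4.57

4.76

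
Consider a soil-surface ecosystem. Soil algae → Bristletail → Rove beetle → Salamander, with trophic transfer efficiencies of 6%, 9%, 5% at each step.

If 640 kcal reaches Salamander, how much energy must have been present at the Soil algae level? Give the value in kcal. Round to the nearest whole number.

2370370 kcal

Cumulative transfer efficiency: 0.06 × 0.09 × 0.05 = 0.00027
Soil algae energy = 640 / 0.00027 = 2370370 kcal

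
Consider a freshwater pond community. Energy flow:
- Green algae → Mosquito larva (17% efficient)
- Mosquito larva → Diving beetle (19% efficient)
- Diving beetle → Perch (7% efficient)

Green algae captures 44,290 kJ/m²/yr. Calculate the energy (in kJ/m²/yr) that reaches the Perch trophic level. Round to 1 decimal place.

Mosquito larva: 44290 × 0.17 = 7529.3 kJ/m²/yr
Diving beetle: 7529.3 × 0.19 = 1430.567 kJ/m²/yr
Perch: 1430.567 × 0.07 = 100.13969 kJ/m²/yr

100.1 kJ/m²/yr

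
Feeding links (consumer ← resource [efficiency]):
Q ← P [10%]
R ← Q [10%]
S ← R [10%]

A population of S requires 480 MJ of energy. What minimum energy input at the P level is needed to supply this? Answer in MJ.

Cumulative transfer efficiency: 0.1 × 0.1 × 0.1 = 0.001
P energy = 480 / 0.001 = 480000 MJ

480000 MJ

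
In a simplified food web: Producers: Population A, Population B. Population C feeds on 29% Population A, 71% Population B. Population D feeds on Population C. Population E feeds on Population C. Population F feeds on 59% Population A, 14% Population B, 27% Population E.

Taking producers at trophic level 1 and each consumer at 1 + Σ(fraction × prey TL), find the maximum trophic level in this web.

3

Population C: 1 + (0.29×1 + 0.71×1) = 2
Population D: 1 + 2 = 3
Population E: 1 + 2 = 3
Population F: 1 + (0.59×1 + 0.14×1 + 0.27×3) = 2.54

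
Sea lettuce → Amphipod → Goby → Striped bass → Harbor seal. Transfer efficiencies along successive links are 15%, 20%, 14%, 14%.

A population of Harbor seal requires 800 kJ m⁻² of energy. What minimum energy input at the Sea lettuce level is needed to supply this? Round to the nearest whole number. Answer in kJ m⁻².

1360544 kJ m⁻²

Cumulative transfer efficiency: 0.15 × 0.2 × 0.14 × 0.14 = 0.000588
Sea lettuce energy = 800 / 0.000588 = 1360544 kJ m⁻²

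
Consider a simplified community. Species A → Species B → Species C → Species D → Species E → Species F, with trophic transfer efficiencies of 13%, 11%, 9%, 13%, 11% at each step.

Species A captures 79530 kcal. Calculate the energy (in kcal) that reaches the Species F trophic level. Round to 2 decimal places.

1.46 kcal

Species B: 79530 × 0.13 = 10338.9 kcal
Species C: 10338.9 × 0.11 = 1137.279 kcal
Species D: 1137.279 × 0.09 = 102.35511 kcal
Species E: 102.35511 × 0.13 = 13.3061643 kcal
Species F: 13.3061643 × 0.11 = 1.463678073 kcal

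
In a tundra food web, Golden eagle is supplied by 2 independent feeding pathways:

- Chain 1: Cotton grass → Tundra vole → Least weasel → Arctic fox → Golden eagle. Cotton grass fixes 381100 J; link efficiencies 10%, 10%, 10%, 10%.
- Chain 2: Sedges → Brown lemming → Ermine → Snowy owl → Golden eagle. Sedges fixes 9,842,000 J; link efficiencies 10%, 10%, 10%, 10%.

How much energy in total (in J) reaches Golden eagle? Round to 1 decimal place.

Chain 1: 381100 × 0.1 × 0.1 × 0.1 × 0.1 = 38.11 J
Chain 2: 9842000 × 0.1 × 0.1 × 0.1 × 0.1 = 984.2 J
Total at Golden eagle: 38.11 + 984.2 = 1022.31 J

1022.3 J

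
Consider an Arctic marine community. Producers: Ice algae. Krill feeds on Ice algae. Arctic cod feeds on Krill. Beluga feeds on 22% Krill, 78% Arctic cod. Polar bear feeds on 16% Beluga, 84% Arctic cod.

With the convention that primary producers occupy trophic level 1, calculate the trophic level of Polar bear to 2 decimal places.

4.12

Krill: 1 + 1 = 2
Arctic cod: 1 + 2 = 3
Beluga: 1 + (0.22×2 + 0.78×3) = 3.78
Polar bear: 1 + (0.16×3.78 + 0.84×3) = 4.1248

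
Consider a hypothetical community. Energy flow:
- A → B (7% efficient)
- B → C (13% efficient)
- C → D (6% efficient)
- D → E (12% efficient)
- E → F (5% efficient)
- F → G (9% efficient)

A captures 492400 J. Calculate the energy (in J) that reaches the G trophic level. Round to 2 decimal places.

B: 492400 × 0.07 = 34468 J
C: 34468 × 0.13 = 4480.84 J
D: 4480.84 × 0.06 = 268.8504 J
E: 268.8504 × 0.12 = 32.262048 J
F: 32.262048 × 0.05 = 1.6131024 J
G: 1.6131024 × 0.09 = 0.145179216 J

0.15 J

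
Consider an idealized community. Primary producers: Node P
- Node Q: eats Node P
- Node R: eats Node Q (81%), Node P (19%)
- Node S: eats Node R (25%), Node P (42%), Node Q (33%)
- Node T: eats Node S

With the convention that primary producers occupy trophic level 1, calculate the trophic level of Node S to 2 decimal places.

Node Q: 1 + 1 = 2
Node R: 1 + (0.81×2 + 0.19×1) = 2.81
Node S: 1 + (0.25×2.81 + 0.42×1 + 0.33×2) = 2.7825
Node T: 1 + 2.7825 = 3.7825

2.78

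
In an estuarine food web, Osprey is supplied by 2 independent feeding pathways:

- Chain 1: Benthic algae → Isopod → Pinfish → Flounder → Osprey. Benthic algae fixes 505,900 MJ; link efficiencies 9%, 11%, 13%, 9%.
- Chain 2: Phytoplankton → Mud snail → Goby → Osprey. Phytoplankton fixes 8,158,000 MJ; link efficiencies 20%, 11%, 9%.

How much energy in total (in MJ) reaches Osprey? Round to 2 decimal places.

16211.44 MJ

Chain 1: 505900 × 0.09 × 0.11 × 0.13 × 0.09 = 58.598397 MJ
Chain 2: 8158000 × 0.2 × 0.11 × 0.09 = 16152.84 MJ
Total at Osprey: 58.598397 + 16152.84 = 16211.438397 MJ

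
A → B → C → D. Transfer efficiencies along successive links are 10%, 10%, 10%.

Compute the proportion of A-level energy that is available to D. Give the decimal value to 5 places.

0.00100

Product of link efficiencies: 0.1 × 0.1 × 0.1 = 0.001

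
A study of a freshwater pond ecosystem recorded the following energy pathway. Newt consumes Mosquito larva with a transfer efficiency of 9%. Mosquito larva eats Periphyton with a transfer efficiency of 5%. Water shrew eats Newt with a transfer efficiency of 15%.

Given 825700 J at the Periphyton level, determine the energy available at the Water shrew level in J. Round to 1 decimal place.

Mosquito larva: 825700 × 0.05 = 41285 J
Newt: 41285 × 0.09 = 3715.65 J
Water shrew: 3715.65 × 0.15 = 557.3475 J

557.3 J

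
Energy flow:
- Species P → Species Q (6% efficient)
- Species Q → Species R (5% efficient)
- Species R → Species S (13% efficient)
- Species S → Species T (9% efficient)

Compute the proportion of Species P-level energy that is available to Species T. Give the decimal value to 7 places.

Product of link efficiencies: 0.06 × 0.05 × 0.13 × 0.09 = 0.0000351

0.0000351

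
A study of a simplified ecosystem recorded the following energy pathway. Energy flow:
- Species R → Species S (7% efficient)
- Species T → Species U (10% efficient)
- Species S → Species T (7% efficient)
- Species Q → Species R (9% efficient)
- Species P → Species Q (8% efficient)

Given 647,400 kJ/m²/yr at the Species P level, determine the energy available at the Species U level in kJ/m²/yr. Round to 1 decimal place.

Species Q: 647400 × 0.08 = 51792 kJ/m²/yr
Species R: 51792 × 0.09 = 4661.28 kJ/m²/yr
Species S: 4661.28 × 0.07 = 326.2896 kJ/m²/yr
Species T: 326.2896 × 0.07 = 22.840272 kJ/m²/yr
Species U: 22.840272 × 0.1 = 2.2840272 kJ/m²/yr

2.3 kJ/m²/yr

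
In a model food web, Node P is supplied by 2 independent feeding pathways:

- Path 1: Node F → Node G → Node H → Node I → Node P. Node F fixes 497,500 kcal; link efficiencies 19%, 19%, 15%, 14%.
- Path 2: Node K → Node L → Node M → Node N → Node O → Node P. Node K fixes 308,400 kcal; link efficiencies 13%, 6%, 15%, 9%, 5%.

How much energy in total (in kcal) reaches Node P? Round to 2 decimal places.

Path 1: 497500 × 0.19 × 0.19 × 0.15 × 0.14 = 377.15475 kcal
Path 2: 308400 × 0.13 × 0.06 × 0.15 × 0.09 × 0.05 = 1.623726 kcal
Total at Node P: 377.15475 + 1.623726 = 378.778476 kcal

378.78 kcal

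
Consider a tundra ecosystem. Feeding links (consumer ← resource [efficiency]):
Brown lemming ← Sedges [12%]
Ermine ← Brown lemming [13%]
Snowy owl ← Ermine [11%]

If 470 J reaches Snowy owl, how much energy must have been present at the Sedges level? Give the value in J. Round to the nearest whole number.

Cumulative transfer efficiency: 0.12 × 0.13 × 0.11 = 0.001716
Sedges energy = 470 / 0.001716 = 273893 J

273893 J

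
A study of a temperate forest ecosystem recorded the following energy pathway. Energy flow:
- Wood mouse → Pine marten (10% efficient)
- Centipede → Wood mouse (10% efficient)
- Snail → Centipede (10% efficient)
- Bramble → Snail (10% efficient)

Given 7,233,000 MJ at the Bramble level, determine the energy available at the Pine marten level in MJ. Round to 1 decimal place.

723.3 MJ

Snail: 7233000 × 0.1 = 723300 MJ
Centipede: 723300 × 0.1 = 72330 MJ
Wood mouse: 72330 × 0.1 = 7233 MJ
Pine marten: 7233 × 0.1 = 723.3 MJ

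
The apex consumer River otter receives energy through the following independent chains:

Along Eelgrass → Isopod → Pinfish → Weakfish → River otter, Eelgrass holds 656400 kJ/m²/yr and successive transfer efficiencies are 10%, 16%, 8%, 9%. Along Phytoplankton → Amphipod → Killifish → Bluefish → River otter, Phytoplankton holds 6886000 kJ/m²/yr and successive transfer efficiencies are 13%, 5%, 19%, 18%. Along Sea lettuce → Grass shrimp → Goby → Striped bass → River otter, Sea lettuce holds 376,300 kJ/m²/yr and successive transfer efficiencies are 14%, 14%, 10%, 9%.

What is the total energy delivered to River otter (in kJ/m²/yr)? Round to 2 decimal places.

1672.75 kJ/m²/yr

Via Eelgrass: 656400 × 0.1 × 0.16 × 0.08 × 0.09 = 75.61728 kJ/m²/yr
Via Phytoplankton: 6886000 × 0.13 × 0.05 × 0.19 × 0.18 = 1530.7578 kJ/m²/yr
Via Sea lettuce: 376300 × 0.14 × 0.14 × 0.1 × 0.09 = 66.37932 kJ/m²/yr
Total at River otter: 75.61728 + 1530.7578 + 66.37932 = 1672.7544 kJ/m²/yr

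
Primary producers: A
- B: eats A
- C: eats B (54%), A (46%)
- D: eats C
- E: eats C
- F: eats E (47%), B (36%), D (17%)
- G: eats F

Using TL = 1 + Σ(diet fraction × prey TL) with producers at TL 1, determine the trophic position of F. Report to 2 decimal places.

B: 1 + 1 = 2
C: 1 + (0.54×2 + 0.46×1) = 2.54
D: 1 + 2.54 = 3.54
E: 1 + 2.54 = 3.54
F: 1 + (0.47×3.54 + 0.36×2 + 0.17×3.54) = 3.9856
G: 1 + 3.9856 = 4.9856

3.99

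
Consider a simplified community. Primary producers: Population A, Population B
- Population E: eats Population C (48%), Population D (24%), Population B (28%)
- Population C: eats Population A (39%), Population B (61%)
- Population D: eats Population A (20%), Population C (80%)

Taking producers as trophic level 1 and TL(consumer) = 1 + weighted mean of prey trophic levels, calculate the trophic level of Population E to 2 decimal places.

2.91

Population C: 1 + (0.39×1 + 0.61×1) = 2
Population D: 1 + (0.2×1 + 0.8×2) = 2.8
Population E: 1 + (0.48×2 + 0.24×2.8 + 0.28×1) = 2.912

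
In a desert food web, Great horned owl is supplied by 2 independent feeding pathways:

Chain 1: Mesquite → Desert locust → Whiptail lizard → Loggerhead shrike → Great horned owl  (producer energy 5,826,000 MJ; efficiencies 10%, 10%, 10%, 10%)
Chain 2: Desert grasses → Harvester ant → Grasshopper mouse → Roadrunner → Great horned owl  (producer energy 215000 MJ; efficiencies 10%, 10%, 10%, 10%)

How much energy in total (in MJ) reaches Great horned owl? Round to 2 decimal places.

604.10 MJ

Chain 1: 5826000 × 0.1 × 0.1 × 0.1 × 0.1 = 582.6 MJ
Chain 2: 215000 × 0.1 × 0.1 × 0.1 × 0.1 = 21.5 MJ
Total at Great horned owl: 582.6 + 21.5 = 604.1 MJ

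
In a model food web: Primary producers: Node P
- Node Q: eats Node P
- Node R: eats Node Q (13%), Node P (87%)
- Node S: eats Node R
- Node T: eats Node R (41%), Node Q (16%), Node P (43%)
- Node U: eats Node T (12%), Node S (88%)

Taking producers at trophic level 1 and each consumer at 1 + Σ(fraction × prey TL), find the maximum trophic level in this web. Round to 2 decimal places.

4.07

Node Q: 1 + 1 = 2
Node R: 1 + (0.13×2 + 0.87×1) = 2.13
Node S: 1 + 2.13 = 3.13
Node T: 1 + (0.41×2.13 + 0.16×2 + 0.43×1) = 2.6233
Node U: 1 + (0.12×2.6233 + 0.88×3.13) = 4.069196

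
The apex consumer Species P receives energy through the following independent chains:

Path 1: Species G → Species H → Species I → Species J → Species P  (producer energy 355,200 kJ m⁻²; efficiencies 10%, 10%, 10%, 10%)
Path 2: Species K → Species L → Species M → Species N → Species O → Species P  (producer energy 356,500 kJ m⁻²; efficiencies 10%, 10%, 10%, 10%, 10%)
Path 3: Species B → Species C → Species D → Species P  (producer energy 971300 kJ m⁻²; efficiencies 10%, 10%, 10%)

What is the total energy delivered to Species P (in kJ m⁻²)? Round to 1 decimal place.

Path 1: 355200 × 0.1 × 0.1 × 0.1 × 0.1 = 35.52 kJ m⁻²
Path 2: 356500 × 0.1 × 0.1 × 0.1 × 0.1 × 0.1 = 3.565 kJ m⁻²
Path 3: 971300 × 0.1 × 0.1 × 0.1 = 971.3 kJ m⁻²
Total at Species P: 35.52 + 3.565 + 971.3 = 1010.385 kJ m⁻²

1010.4 kJ m⁻²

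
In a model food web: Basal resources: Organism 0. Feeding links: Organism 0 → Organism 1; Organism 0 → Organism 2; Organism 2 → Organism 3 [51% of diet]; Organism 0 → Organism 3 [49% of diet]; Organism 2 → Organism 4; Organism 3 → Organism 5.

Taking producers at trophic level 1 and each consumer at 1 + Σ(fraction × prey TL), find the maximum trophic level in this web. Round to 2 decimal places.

3.51

Organism 1: 1 + 1 = 2
Organism 2: 1 + 1 = 2
Organism 3: 1 + (0.51×2 + 0.49×1) = 2.51
Organism 4: 1 + 2 = 3
Organism 5: 1 + 2.51 = 3.51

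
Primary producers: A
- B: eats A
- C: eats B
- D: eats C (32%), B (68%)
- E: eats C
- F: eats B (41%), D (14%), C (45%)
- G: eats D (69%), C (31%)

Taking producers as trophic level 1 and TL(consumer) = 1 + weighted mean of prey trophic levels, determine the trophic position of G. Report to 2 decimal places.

B: 1 + 1 = 2
C: 1 + 2 = 3
D: 1 + (0.32×3 + 0.68×2) = 3.32
E: 1 + 3 = 4
F: 1 + (0.41×2 + 0.14×3.32 + 0.45×3) = 3.6348
G: 1 + (0.69×3.32 + 0.31×3) = 4.2208

4.22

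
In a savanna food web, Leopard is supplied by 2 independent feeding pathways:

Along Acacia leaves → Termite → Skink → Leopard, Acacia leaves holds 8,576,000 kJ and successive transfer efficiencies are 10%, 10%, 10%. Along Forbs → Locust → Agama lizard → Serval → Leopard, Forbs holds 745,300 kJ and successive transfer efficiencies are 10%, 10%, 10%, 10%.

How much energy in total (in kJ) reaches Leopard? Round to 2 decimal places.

Via Acacia leaves: 8576000 × 0.1 × 0.1 × 0.1 = 8576 kJ
Via Forbs: 745300 × 0.1 × 0.1 × 0.1 × 0.1 = 74.53 kJ
Total at Leopard: 8576 + 74.53 = 8650.53 kJ

8650.53 kJ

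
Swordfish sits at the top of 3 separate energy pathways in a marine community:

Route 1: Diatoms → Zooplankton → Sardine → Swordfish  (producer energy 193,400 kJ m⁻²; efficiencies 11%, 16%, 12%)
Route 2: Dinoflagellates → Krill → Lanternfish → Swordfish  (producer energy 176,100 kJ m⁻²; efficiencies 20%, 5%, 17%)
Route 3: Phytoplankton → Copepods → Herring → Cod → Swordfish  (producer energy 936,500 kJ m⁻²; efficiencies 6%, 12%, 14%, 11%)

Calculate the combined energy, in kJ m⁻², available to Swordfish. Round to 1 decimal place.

Route 1: 193400 × 0.11 × 0.16 × 0.12 = 408.4608 kJ m⁻²
Route 2: 176100 × 0.2 × 0.05 × 0.17 = 299.37 kJ m⁻²
Route 3: 936500 × 0.06 × 0.12 × 0.14 × 0.11 = 103.83912 kJ m⁻²
Total at Swordfish: 408.4608 + 299.37 + 103.83912 = 811.66992 kJ m⁻²

811.7 kJ m⁻²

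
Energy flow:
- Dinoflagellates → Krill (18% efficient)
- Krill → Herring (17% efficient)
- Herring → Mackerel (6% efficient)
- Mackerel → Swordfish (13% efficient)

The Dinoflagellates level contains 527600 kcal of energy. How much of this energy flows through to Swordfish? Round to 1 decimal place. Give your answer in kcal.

125.9 kcal

Krill: 527600 × 0.18 = 94968 kcal
Herring: 94968 × 0.17 = 16144.56 kcal
Mackerel: 16144.56 × 0.06 = 968.6736 kcal
Swordfish: 968.6736 × 0.13 = 125.927568 kcal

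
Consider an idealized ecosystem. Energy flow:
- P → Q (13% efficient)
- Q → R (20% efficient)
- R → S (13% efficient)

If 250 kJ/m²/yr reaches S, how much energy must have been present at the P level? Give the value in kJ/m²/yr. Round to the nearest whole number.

73964 kJ/m²/yr

Cumulative transfer efficiency: 0.13 × 0.2 × 0.13 = 0.00338
P energy = 250 / 0.00338 = 73964 kJ/m²/yr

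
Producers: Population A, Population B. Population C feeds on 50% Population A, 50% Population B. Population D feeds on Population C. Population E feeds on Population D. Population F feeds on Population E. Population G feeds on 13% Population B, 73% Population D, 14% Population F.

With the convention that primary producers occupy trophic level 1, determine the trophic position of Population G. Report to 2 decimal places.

4.02

Population C: 1 + (0.5×1 + 0.5×1) = 2
Population D: 1 + 2 = 3
Population E: 1 + 3 = 4
Population F: 1 + 4 = 5
Population G: 1 + (0.13×1 + 0.73×3 + 0.14×5) = 4.02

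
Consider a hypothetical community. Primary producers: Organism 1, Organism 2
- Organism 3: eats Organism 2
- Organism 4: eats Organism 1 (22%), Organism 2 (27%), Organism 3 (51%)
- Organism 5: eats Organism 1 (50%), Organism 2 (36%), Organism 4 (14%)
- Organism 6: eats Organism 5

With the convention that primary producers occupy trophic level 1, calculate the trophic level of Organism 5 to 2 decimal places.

Organism 3: 1 + 1 = 2
Organism 4: 1 + (0.22×1 + 0.27×1 + 0.51×2) = 2.51
Organism 5: 1 + (0.5×1 + 0.36×1 + 0.14×2.51) = 2.2114
Organism 6: 1 + 2.2114 = 3.2114

2.21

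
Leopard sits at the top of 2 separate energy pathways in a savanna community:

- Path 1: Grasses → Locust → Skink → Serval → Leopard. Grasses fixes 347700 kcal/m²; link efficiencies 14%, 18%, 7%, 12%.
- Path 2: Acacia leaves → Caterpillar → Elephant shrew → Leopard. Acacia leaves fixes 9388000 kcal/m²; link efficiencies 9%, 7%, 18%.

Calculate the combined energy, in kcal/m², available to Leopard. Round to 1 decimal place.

10719.6 kcal/m²

Path 1: 347700 × 0.14 × 0.18 × 0.07 × 0.12 = 73.601136 kcal/m²
Path 2: 9388000 × 0.09 × 0.07 × 0.18 = 10645.992 kcal/m²
Total at Leopard: 73.601136 + 10645.992 = 10719.593136 kcal/m²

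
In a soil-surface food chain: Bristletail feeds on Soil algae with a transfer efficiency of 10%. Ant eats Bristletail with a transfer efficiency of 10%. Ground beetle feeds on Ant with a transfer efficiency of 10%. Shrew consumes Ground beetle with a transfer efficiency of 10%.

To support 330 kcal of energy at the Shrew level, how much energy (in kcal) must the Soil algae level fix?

Cumulative transfer efficiency: 0.1 × 0.1 × 0.1 × 0.1 = 0.0001
Soil algae energy = 330 / 0.0001 = 3300000 kcal

3300000 kcal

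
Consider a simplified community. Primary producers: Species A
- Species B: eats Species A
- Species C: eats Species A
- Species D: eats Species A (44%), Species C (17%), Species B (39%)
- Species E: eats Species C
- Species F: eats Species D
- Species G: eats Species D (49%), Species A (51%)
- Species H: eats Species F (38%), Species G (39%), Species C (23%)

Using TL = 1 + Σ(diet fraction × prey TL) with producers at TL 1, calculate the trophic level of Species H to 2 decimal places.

3.89

Species B: 1 + 1 = 2
Species C: 1 + 1 = 2
Species D: 1 + (0.44×1 + 0.17×2 + 0.39×2) = 2.56
Species E: 1 + 2 = 3
Species F: 1 + 2.56 = 3.56
Species G: 1 + (0.49×2.56 + 0.51×1) = 2.7644
Species H: 1 + (0.38×3.56 + 0.39×2.7644 + 0.23×2) = 3.890916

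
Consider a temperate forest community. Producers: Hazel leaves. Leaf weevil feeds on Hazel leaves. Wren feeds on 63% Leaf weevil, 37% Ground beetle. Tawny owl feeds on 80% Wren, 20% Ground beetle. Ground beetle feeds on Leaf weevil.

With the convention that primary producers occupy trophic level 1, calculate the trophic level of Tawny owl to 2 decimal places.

4.30

Leaf weevil: 1 + 1 = 2
Ground beetle: 1 + 2 = 3
Wren: 1 + (0.63×2 + 0.37×3) = 3.37
Tawny owl: 1 + (0.8×3.37 + 0.2×3) = 4.296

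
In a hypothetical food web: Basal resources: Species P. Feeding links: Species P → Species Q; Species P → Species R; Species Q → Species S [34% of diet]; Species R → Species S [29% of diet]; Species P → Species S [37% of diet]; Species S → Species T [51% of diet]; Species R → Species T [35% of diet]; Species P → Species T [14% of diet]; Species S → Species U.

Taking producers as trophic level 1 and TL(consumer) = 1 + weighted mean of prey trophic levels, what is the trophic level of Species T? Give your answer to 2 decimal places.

Species Q: 1 + 1 = 2
Species R: 1 + 1 = 2
Species S: 1 + (0.34×2 + 0.29×2 + 0.37×1) = 2.63
Species T: 1 + (0.51×2.63 + 0.35×2 + 0.14×1) = 3.1813
Species U: 1 + 2.63 = 3.63

3.18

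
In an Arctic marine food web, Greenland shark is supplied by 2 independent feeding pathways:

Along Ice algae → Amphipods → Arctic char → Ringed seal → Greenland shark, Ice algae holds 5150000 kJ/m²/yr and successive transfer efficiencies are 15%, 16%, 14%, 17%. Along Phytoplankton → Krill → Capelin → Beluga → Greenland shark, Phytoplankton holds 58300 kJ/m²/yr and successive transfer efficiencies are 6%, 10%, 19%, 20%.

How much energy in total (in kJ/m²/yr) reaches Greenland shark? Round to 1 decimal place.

Via Ice algae: 5150000 × 0.15 × 0.16 × 0.14 × 0.17 = 2941.68 kJ/m²/yr
Via Phytoplankton: 58300 × 0.06 × 0.1 × 0.19 × 0.2 = 13.2924 kJ/m²/yr
Total at Greenland shark: 2941.68 + 13.2924 = 2954.9724 kJ/m²/yr

2955.0 kJ/m²/yr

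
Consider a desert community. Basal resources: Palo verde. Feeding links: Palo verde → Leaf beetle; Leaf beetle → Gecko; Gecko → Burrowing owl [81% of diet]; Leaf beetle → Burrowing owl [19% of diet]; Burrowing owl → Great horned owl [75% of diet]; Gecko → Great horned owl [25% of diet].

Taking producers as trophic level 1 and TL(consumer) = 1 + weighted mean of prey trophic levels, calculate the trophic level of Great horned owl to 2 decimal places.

Leaf beetle: 1 + 1 = 2
Gecko: 1 + 2 = 3
Burrowing owl: 1 + (0.81×3 + 0.19×2) = 3.81
Great horned owl: 1 + (0.75×3.81 + 0.25×3) = 4.6075

4.61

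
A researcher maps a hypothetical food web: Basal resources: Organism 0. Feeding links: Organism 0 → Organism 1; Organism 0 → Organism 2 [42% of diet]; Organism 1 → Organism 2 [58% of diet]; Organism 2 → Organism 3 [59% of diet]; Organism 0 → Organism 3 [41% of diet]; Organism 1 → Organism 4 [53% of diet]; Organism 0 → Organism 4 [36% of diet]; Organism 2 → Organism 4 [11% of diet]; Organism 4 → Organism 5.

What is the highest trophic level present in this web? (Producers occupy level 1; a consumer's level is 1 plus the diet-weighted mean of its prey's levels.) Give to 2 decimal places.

3.70

Organism 1: 1 + 1 = 2
Organism 2: 1 + (0.42×1 + 0.58×2) = 2.58
Organism 3: 1 + (0.59×2.58 + 0.41×1) = 2.9322
Organism 4: 1 + (0.53×2 + 0.36×1 + 0.11×2.58) = 2.7038
Organism 5: 1 + 2.7038 = 3.7038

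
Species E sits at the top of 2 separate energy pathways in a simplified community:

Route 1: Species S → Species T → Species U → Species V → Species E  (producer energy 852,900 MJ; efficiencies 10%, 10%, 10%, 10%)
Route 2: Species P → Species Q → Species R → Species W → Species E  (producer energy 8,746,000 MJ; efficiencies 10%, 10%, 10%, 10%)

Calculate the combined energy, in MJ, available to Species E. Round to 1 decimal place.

959.9 MJ

Route 1: 852900 × 0.1 × 0.1 × 0.1 × 0.1 = 85.29 MJ
Route 2: 8746000 × 0.1 × 0.1 × 0.1 × 0.1 = 874.6 MJ
Total at Species E: 85.29 + 874.6 = 959.89 MJ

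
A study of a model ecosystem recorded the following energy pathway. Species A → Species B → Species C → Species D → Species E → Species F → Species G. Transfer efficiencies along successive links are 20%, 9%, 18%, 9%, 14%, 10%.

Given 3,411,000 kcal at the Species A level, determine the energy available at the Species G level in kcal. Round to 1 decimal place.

Species B: 3411000 × 0.2 = 682200 kcal
Species C: 682200 × 0.09 = 61398 kcal
Species D: 61398 × 0.18 = 11051.64 kcal
Species E: 11051.64 × 0.09 = 994.6476 kcal
Species F: 994.6476 × 0.14 = 139.250664 kcal
Species G: 139.250664 × 0.1 = 13.9250664 kcal

13.9 kcal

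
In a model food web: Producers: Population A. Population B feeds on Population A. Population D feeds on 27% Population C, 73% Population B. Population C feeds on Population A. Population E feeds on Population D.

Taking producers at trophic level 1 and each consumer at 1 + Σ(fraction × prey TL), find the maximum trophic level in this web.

Population B: 1 + 1 = 2
Population C: 1 + 1 = 2
Population D: 1 + (0.27×2 + 0.73×2) = 3
Population E: 1 + 3 = 4

4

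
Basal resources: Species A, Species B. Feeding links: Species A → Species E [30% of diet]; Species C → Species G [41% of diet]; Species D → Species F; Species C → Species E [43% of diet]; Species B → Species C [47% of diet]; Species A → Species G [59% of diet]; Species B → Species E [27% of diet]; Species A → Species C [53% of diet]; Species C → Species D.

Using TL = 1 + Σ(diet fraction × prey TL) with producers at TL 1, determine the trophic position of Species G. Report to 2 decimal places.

2.41

Species C: 1 + (0.47×1 + 0.53×1) = 2
Species D: 1 + 2 = 3
Species E: 1 + (0.27×1 + 0.3×1 + 0.43×2) = 2.43
Species F: 1 + 3 = 4
Species G: 1 + (0.59×1 + 0.41×2) = 2.41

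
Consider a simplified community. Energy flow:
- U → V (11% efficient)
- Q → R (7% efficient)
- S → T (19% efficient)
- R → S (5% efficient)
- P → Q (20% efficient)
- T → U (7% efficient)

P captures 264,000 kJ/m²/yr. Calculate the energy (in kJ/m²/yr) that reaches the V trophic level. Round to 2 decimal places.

0.27 kJ/m²/yr

Q: 264000 × 0.2 = 52800 kJ/m²/yr
R: 52800 × 0.07 = 3696 kJ/m²/yr
S: 3696 × 0.05 = 184.8 kJ/m²/yr
T: 184.8 × 0.19 = 35.112 kJ/m²/yr
U: 35.112 × 0.07 = 2.45784 kJ/m²/yr
V: 2.45784 × 0.11 = 0.2703624 kJ/m²/yr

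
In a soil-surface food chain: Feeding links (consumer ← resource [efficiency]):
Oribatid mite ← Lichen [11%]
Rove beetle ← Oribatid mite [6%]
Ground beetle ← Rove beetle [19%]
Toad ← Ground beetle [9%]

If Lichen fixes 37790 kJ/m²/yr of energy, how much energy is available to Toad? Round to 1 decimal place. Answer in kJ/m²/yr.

4.3 kJ/m²/yr

Oribatid mite: 37790 × 0.11 = 4156.9 kJ/m²/yr
Rove beetle: 4156.9 × 0.06 = 249.414 kJ/m²/yr
Ground beetle: 249.414 × 0.19 = 47.38866 kJ/m²/yr
Toad: 47.38866 × 0.09 = 4.2649794 kJ/m²/yr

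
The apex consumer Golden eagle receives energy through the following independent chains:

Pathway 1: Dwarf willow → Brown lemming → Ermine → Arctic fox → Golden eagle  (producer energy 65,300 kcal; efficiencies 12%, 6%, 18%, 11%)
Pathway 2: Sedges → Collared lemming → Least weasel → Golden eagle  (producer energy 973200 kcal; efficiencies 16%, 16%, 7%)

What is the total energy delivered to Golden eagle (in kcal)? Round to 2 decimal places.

Pathway 1: 65300 × 0.12 × 0.06 × 0.18 × 0.11 = 9.309168 kcal
Pathway 2: 973200 × 0.16 × 0.16 × 0.07 = 1743.9744 kcal
Total at Golden eagle: 9.309168 + 1743.9744 = 1753.283568 kcal

1753.28 kcal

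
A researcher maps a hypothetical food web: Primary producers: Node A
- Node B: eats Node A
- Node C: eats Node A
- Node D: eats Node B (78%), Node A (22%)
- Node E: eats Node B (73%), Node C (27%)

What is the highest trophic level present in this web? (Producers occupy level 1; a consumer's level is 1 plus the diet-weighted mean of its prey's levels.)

Node B: 1 + 1 = 2
Node C: 1 + 1 = 2
Node D: 1 + (0.78×2 + 0.22×1) = 2.78
Node E: 1 + (0.73×2 + 0.27×2) = 3

3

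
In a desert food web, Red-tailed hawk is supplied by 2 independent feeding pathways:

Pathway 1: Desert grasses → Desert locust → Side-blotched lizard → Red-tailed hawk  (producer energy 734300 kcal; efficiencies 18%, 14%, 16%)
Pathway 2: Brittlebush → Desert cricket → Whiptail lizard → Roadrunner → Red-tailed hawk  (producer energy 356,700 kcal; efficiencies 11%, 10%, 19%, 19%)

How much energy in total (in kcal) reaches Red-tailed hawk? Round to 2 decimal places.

3102.34 kcal

Pathway 1: 734300 × 0.18 × 0.14 × 0.16 = 2960.6976 kcal
Pathway 2: 356700 × 0.11 × 0.1 × 0.19 × 0.19 = 141.64557 kcal
Total at Red-tailed hawk: 2960.6976 + 141.64557 = 3102.34317 kcal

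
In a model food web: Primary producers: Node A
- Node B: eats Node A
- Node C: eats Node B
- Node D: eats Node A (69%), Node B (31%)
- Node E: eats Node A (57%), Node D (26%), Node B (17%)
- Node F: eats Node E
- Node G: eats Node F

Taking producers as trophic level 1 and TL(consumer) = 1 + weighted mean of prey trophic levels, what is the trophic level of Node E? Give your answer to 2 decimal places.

Node B: 1 + 1 = 2
Node C: 1 + 2 = 3
Node D: 1 + (0.69×1 + 0.31×2) = 2.31
Node E: 1 + (0.57×1 + 0.26×2.31 + 0.17×2) = 2.5106
Node F: 1 + 2.5106 = 3.5106
Node G: 1 + 3.5106 = 4.5106

2.51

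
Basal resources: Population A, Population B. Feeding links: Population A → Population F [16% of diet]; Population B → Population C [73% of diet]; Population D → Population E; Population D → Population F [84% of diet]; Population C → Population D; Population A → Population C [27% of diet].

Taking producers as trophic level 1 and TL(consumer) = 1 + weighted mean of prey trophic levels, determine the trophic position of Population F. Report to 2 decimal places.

3.68

Population C: 1 + (0.27×1 + 0.73×1) = 2
Population D: 1 + 2 = 3
Population E: 1 + 3 = 4
Population F: 1 + (0.84×3 + 0.16×1) = 3.68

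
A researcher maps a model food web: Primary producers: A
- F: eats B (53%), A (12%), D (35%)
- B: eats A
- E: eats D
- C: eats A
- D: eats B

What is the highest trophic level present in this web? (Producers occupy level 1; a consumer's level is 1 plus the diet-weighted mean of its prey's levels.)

B: 1 + 1 = 2
C: 1 + 1 = 2
D: 1 + 2 = 3
E: 1 + 3 = 4
F: 1 + (0.53×2 + 0.12×1 + 0.35×3) = 3.23

4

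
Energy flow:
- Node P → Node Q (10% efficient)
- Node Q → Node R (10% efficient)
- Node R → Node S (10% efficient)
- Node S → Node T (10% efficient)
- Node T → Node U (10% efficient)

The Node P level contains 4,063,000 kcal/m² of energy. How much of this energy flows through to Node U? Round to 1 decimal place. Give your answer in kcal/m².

Node Q: 4063000 × 0.1 = 406300 kcal/m²
Node R: 406300 × 0.1 = 40630 kcal/m²
Node S: 40630 × 0.1 = 4063 kcal/m²
Node T: 4063 × 0.1 = 406.3 kcal/m²
Node U: 406.3 × 0.1 = 40.63 kcal/m²

40.6 kcal/m²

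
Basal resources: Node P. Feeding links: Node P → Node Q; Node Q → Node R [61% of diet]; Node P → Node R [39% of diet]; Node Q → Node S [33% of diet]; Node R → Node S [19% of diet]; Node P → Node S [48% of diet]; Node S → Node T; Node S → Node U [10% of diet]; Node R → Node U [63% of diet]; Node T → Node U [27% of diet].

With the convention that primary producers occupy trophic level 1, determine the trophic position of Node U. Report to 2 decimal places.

Node Q: 1 + 1 = 2
Node R: 1 + (0.61×2 + 0.39×1) = 2.61
Node S: 1 + (0.33×2 + 0.19×2.61 + 0.48×1) = 2.6359
Node T: 1 + 2.6359 = 3.6359
Node U: 1 + (0.1×2.6359 + 0.63×2.61 + 0.27×3.6359) = 3.889583

3.89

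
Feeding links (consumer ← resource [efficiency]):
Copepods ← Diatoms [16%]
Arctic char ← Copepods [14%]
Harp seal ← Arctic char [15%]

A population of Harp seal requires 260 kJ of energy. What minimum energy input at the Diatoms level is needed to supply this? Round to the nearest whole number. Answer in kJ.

77381 kJ

Cumulative transfer efficiency: 0.16 × 0.14 × 0.15 = 0.00336
Diatoms energy = 260 / 0.00336 = 77381 kJ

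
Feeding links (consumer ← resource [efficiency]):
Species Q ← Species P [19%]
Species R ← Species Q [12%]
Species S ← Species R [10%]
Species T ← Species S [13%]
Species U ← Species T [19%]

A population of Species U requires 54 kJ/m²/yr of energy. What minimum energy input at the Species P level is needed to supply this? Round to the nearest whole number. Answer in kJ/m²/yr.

958875 kJ/m²/yr

Cumulative transfer efficiency: 0.19 × 0.12 × 0.1 × 0.13 × 0.19 = 0.000056316
Species P energy = 54 / 0.000056316 = 958875 kJ/m²/yr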